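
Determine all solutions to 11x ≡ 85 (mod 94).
59

Since gcd(11, 94) = 1 divides 85, a solution exists.
Multiply both sides by the inverse of 11 mod 94:
  11^(-1) mod 94 = 77
  x ≡ 77 × 85 ≡ 6545 ≡ 59 (mod 94)
Verification: 11 × 59 = 649 = 6 × 94 + 85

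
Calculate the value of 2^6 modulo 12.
6 = 4 + 2 (binary 110). Repeated squaring mod 12: 2^1 ≡ 2; 2^2 ≡ 2² = 4 ≡ 4; 2^4 ≡ 4² = 16 ≡ 4. Multiply: 2^6 = 2^4 × 2^2 ≡ 4 × 4 (mod 12): 4 × 4 = 16 ≡ 4. So 2^6 ≡ 4 (mod 12).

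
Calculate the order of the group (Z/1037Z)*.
960

Prime factorization: 1037 = 17 × 61
Using the formula φ(n) = n × Π(1 - 1/p) for each prime factor p:
φ(1037) = 1037 × (1 - 1/17) × (1 - 1/61)
φ(1037) = 960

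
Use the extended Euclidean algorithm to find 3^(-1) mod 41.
Extended GCD: 3(14) + 41(-1) = 1. So 3^(-1) ≡ 14 ≡ 14 (mod 41). Verify: 3 × 14 = 42 ≡ 1 (mod 41)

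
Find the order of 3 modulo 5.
Powers of 3 mod 5: 3^1≡3, 3^2≡4, 3^3≡2, 3^4≡1. Order = 4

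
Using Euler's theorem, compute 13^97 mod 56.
By Euler: 13^{24} ≡ 1 (mod 56) since gcd(13, 56) = 1. 97 = 4×24 + 1. So 13^{97} ≡ 13^{1} ≡ 13 (mod 56)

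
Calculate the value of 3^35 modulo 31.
Using Fermat: 3^{30} ≡ 1 (mod 31). 35 ≡ 5 (mod 30). So 3^{35} ≡ 3^{5} ≡ 26 (mod 31)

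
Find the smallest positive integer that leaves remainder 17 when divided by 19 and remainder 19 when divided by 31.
M = 19 × 31 = 589. M₁ = 31, y₁ ≡ 8 (mod 19). M₂ = 19, y₂ ≡ 18 (mod 31). n = 17×31×8 + 19×19×18 ≡ 112 (mod 589). The smallest positive such number is 112.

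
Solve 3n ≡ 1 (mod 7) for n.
5

Using Extended Euclidean Algorithm:
gcd(3, 7) = 1
Bezout coefficients: 3 × -2 + 7 × 1 = 1
So 3 × -2 ≡ 1 (mod 7)
The inverse is -2 mod 7 = 5
Verification: 3 × 5 = 15 = 2 × 7 + 1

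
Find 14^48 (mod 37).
Using Fermat: 14^{36} ≡ 1 (mod 37). 48 ≡ 12 (mod 36). So 14^{48} ≡ 14^{12} ≡ 1 (mod 37)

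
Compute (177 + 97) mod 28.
22

(177 + 97) = 274
274 mod 28 = 22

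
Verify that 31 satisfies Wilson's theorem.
(30)! mod 31 = 30. Since this equals -1 (mod 31), Wilson confirms 31 is prime.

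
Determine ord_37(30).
Powers of 30 mod 37: 30^1≡30, 30^2≡12, 30^3≡27, 30^4≡33, 30^5≡28, 30^6≡26, 30^7≡3, 30^8≡16, 30^9≡36, 30^10≡7, 30^11≡25, 30^12≡10, 30^13≡4, 30^14≡9, 30^15≡11, 30^16≡34, 30^17≡21, 30^18≡1. Order = 18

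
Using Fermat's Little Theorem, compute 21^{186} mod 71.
9

By Fermat's Little Theorem, a^(p-1) ≡ 1 (mod p) for prime p and gcd(a, p) = 1
Here p = 71, so 21^70 ≡ 1 (mod 71)
We can reduce the exponent: 186 mod 70 = 46
So 21^186 ≡ 21^46 (mod 71)
Computing: 21^46 mod 71 = 9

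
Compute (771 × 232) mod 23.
1

(771 × 232) = 178872
178872 mod 23 = 1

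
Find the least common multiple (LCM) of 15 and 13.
195

First find GCD(15, 13) using the Euclidean algorithm:
15 = 1 × 13 + 2
13 = 6 × 2 + 1
2 = 2 × 1 + 0
GCD(15, 13) = 1

LCM formula: LCM(a, b) = (a × b) / GCD(a, b)
LCM(15, 13) = (15 × 13) / 1
LCM(15, 13) = 195 / 1
LCM(15, 13) = 195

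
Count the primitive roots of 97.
32

The number of primitive roots modulo p is φ(p-1) = φ(96)
φ(96) = 32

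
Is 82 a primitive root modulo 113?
No

To verify, check if 82^(112/q) ≢ 1 (mod 113) for each prime divisor q of 112
Divisors of 112 = 112: [1, 2, 4, 7, 8, 14, 16, 28, 56, 112]
  82^(112/2) = 82^56 ≡ 1 (mod 113)
  82^(112/7) = 82^16 ≡ 49 (mod 113)
Conclusion: 82 is not a primitive root modulo 113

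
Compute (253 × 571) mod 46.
23

(253 × 571) = 144463
144463 mod 46 = 23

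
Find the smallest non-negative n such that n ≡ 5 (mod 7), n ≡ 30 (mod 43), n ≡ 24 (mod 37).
3169

Using the Chinese Remainder Theorem:
M = product of moduli = 11137
For equation 1: M_1 = 1591, 1591 ≡ 2 (mod 7), inverse of 1591 mod 7 is 4 (check: 2 × 4 = 8 ≡ 1 (mod 7))
For equation 2: M_2 = 259, 259 ≡ 1 (mod 43), inverse of 259 mod 43 is 1 (check: 1 × 1 = 1 ≡ 1 (mod 43))
For equation 3: M_3 = 301, 301 ≡ 5 (mod 37), inverse of 301 mod 37 is 15 (check: 5 × 15 = 75 ≡ 1 (mod 37))
Combine: n ≡ Σ r_i×M_i×(M_i⁻¹ mod m_i) = 5×1591×4 + 30×259×1 + 24×301×15 = 31820 + 7770 + 108360 = 147950
147950 mod 11137 = 3169
n ≡ 3169 (mod 11137)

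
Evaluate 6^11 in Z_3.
Using repeated squaring. 6 ≡ 0 (mod 3). 11 = 8 + 2 + 1 (binary 1011). Repeated squaring mod 3: 0^1 ≡ 0; 0^2 ≡ 0² = 0 ≡ 0; 0^4 ≡ 0² = 0 ≡ 0; 0^8 ≡ 0² = 0 ≡ 0. Multiply: 6^11 ≡ 0^8 × 0^2 × 0^1 ≡ 0 × 0 × 0 (mod 3): 0 × 0 = 0 ≡ 0; 0 × 0 = 0 ≡ 0. So 6^11 ≡ 0 (mod 3).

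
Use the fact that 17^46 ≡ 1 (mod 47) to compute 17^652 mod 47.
By Fermat: 17^{46} ≡ 1 (mod 47). 652 ≡ 8 (mod 46). So 17^{652} ≡ 17^{8} ≡ 4 (mod 47)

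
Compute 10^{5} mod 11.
10

Using successive squaring:
Binary expansion of 5: 101
Powers of 10 mod 11 (each is the square of the previous):
  10^1 ≡ 10 (mod 11)
  10^2 ≡ 10² = 100 ≡ 1 (mod 11)
  10^4 ≡ 1² = 1 ≡ 1 (mod 11)
5 = 4 + 1, so 10^5 = 10^4 × 10^1 ≡ 1 × 10 (mod 11)
Multiplying step by step:
  1 × 10 = 10 ≡ 10 (mod 11)
Result: 10^5 ≡ 10 (mod 11)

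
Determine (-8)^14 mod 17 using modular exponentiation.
Using repeated squaring. (-8) ≡ 9 (mod 17). 14 = 8 + 4 + 2 (binary 1110). Repeated squaring mod 17: 9^1 ≡ 9; 9^2 ≡ 9² = 81 ≡ 13; 9^4 ≡ 13² = 169 ≡ 16; 9^8 ≡ 16² = 256 ≡ 1. Multiply: (-8)^14 ≡ 9^8 × 9^4 × 9^2 ≡ 1 × 16 × 13 (mod 17): 1 × 16 = 16 ≡ 16; 16 × 13 = 208 ≡ 4. So (-8)^14 ≡ 4 (mod 17).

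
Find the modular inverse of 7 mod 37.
7^(-1) ≡ 16 (mod 37). Verification: 7 × 16 = 112 ≡ 1 (mod 37)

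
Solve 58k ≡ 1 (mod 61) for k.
20

Using Extended Euclidean Algorithm:
gcd(58, 61) = 1
Bezout coefficients: 58 × 20 + 61 × -19 = 1
So 58 × 20 ≡ 1 (mod 61)
The inverse is 20 mod 61 = 20
Verification: 58 × 20 = 1160 = 19 × 61 + 1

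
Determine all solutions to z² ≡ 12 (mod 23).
The square roots of 12 mod 23 are 9 and 14. Verify: 9² = 81 ≡ 12 (mod 23)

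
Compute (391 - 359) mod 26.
6

(391 - 359) = 32
32 mod 26 = 6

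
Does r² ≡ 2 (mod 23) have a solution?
By Euler's criterion: 2^{11} ≡ 1 (mod 23). Since this equals 1, 2 is a QR.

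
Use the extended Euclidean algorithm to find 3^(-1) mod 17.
Extended GCD: 3(6) + 17(-1) = 1. So 3^(-1) ≡ 6 ≡ 6 (mod 17). Verify: 3 × 6 = 18 ≡ 1 (mod 17)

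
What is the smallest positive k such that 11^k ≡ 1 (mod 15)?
Powers of 11 mod 15: 11^1≡11, 11^2≡1. Order = 2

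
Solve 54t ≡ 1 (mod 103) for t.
54^(-1) ≡ 21 (mod 103). Verification: 54 × 21 = 1134 ≡ 1 (mod 103)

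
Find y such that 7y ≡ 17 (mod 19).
16

Since gcd(7, 19) = 1 divides 17, a solution exists.
Multiply both sides by the inverse of 7 mod 19:
  7^(-1) mod 19 = 11
  x ≡ 11 × 17 ≡ 187 ≡ 16 (mod 19)
Verification: 7 × 16 = 112 = 5 × 19 + 17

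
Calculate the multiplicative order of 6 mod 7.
Powers of 6 mod 7: 6^1≡6, 6^2≡1. Order = 2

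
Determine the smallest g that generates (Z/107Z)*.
2

A primitive root g modulo p has order p-1 = 106
Prime divisors of 106: [2, 53]
g is a primitive root iff g^(106/q) ≢ 1 (mod 107) for each prime divisor q
Testing small values:
  g = 2: 2^53 ≡ 106, 2^2 ≡ 4 (mod 107) → none is 1, primitive root!
The smallest primitive root is 2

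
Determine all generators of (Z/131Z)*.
Primitive roots mod 131: {2, 6, 8, 10, 14, 17, 22, 23, 26, 29, 30, 31, 37, 40, 50, 54, 56, 57, 66, 67, 72, 76, 82, 83, 85, 87, 88, 90, 93, 95, 96, 97, 98, 103, 104, 106, 110, 111, 115, 116, 118, 119, 120, 122, 124, 126, 127, 128}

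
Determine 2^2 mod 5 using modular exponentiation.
2 = 2 (binary 10). Repeated squaring mod 5: 2^1 ≡ 2; 2^2 ≡ 2² = 4 ≡ 4. So 2^2 ≡ 4 (mod 5).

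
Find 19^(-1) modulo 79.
25

Using Extended Euclidean Algorithm:
gcd(19, 79) = 1
Bezout coefficients: 19 × 25 + 79 × -6 = 1
So 19 × 25 ≡ 1 (mod 79)
The inverse is 25 mod 79 = 25
Verification: 19 × 25 = 475 = 6 × 79 + 1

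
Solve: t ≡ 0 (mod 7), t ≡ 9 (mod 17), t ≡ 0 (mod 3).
M = 7 × 17 × 3 = 357. M₁ = 51, y₁ ≡ 4 (mod 7). M₂ = 21, y₂ ≡ 13 (mod 17). M₃ = 119, y₃ ≡ 2 (mod 3). t = 0×51×4 + 9×21×13 + 0×119×2 ≡ 315 (mod 357)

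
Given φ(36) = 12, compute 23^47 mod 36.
By Euler: 23^{12} ≡ 1 (mod 36) since gcd(23, 36) = 1. 47 = 3×12 + 11. So 23^{47} ≡ 23^{11} ≡ 11 (mod 36)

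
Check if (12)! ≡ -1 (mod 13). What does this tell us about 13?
(12)! mod 13 = 12. Since this equals -1 (mod 13), Wilson confirms 13 is prime.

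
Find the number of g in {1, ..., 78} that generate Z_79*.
Number of primitive roots mod 79 = φ(78) = 24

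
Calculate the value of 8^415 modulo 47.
Using Fermat: 8^{46} ≡ 1 (mod 47). 415 ≡ 1 (mod 46). So 8^{415} ≡ 8^{1} ≡ 8 (mod 47)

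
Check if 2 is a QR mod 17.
By Euler's criterion: 2^{8} ≡ 1 (mod 17). Since this equals 1, 2 is a QR.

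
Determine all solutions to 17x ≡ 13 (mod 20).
9

Since gcd(17, 20) = 1 divides 13, a solution exists.
Multiply both sides by the inverse of 17 mod 20:
  17^(-1) mod 20 = 13
  x ≡ 13 × 13 ≡ 169 ≡ 9 (mod 20)
Verification: 17 × 9 = 153 = 7 × 20 + 13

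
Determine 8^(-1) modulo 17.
8^(-1) ≡ 15 (mod 17). Verification: 8 × 15 = 120 ≡ 1 (mod 17)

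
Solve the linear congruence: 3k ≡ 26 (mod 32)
30

Since gcd(3, 32) = 1 divides 26, a solution exists.
Multiply both sides by the inverse of 3 mod 32:
  3^(-1) mod 32 = 11
  x ≡ 11 × 26 ≡ 286 ≡ 30 (mod 32)
Verification: 3 × 30 = 90 = 2 × 32 + 26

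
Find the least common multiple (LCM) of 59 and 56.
3304

First find GCD(59, 56) using the Euclidean algorithm:
59 = 1 × 56 + 3
56 = 18 × 3 + 2
3 = 1 × 2 + 1
2 = 2 × 1 + 0
GCD(59, 56) = 1

LCM formula: LCM(a, b) = (a × b) / GCD(a, b)
LCM(59, 56) = (59 × 56) / 1
LCM(59, 56) = 3304 / 1
LCM(59, 56) = 3304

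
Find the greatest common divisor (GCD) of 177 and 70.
1

Using the Euclidean algorithm:
177 = 2 × 70 + 37
70 = 1 × 37 + 33
37 = 1 × 33 + 4
33 = 8 × 4 + 1
4 = 4 × 1 + 0

GCD(177, 70) = 1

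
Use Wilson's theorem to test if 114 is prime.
(113)! mod 114 = 0. Since 0 ≢ -1 (mod 114), 114 is not prime.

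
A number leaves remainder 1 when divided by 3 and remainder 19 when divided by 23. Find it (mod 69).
M = 3 × 23 = 69. M₁ = 23, y₁ ≡ 2 (mod 3). M₂ = 3, y₂ ≡ 8 (mod 23). t = 1×23×2 + 19×3×8 ≡ 19 (mod 69)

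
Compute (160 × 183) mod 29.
19

(160 × 183) = 29280
29280 mod 29 = 19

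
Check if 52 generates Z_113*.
p - 1 = 112 has prime divisors 2, 7. Check 52^(112/q) mod 113 for each: 52^(112/2) = 52^56 ≡ 1, 52^(112/7) = 52^16 ≡ 106 (mod 113). Since 52^56 ≡ 1 (mod 113), the order of 52 divides 56 (in fact the order is 56) ≠ 112, so it is not a primitive root.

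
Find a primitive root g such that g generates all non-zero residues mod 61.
p - 1 = 60 has prime divisors 2, 3, 5. h is a primitive root mod 61 iff h^(60/q) ≢ 1 (mod 61) for each such q.
h = 2: 2^30 ≡ 60, 2^20 ≡ 47, 2^12 ≡ 9 (mod 61); none is 1, so 2 has order 60 and is a primitive root.
The smallest primitive root mod 61 is g = 2.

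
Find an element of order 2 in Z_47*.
46 has order 2 mod 47 since 46^{2} ≡ 1 (mod 47) and no smaller power works.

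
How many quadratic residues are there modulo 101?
For prime 101, there are (p-1)/2 = (101-1)/2 = 50 quadratic residues (excluding 0).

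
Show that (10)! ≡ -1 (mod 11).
(10)! mod 11 = 10. Since this equals -1 (mod 11), Wilson confirms 11 is prime.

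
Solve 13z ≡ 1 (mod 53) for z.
13^(-1) ≡ 49 (mod 53). Verification: 13 × 49 = 637 ≡ 1 (mod 53)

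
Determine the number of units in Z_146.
72

Prime factorization: 146 = 2 × 73
Using the formula φ(n) = n × Π(1 - 1/p) for each prime factor p:
φ(146) = 146 × (1 - 1/2) × (1 - 1/73)
φ(146) = 72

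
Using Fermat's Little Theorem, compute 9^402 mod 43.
By Fermat: 9^{42} ≡ 1 (mod 43). 402 ≡ 24 (mod 42). So 9^{402} ≡ 9^{24} ≡ 41 (mod 43)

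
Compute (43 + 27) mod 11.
4

(43 + 27) = 70
70 mod 11 = 4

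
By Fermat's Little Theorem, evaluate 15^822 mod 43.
By Fermat: 15^{42} ≡ 1 (mod 43). 822 ≡ 24 (mod 42). So 15^{822} ≡ 15^{24} ≡ 21 (mod 43)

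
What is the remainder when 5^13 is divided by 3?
Using Fermat: 5^{2} ≡ 1 (mod 3). 13 ≡ 1 (mod 2). So 5^{13} ≡ 5^{1} ≡ 2 (mod 3)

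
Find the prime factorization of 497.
7 × 71

Divide by primes starting from smallest:
497 ÷ 7 = 71
71 ÷ 71 = 1

497 = 7 × 71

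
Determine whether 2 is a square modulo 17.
By Euler's criterion: 2^{8} ≡ 1 (mod 17). Since this equals 1, 2 is a QR.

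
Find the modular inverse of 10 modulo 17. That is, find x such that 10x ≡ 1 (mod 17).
12

Using Extended Euclidean Algorithm:
gcd(10, 17) = 1
Bezout coefficients: 10 × -5 + 17 × 3 = 1
So 10 × -5 ≡ 1 (mod 17)
The inverse is -5 mod 17 = 12
Verification: 10 × 12 = 120 = 7 × 17 + 1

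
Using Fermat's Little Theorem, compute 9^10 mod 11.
By Fermat's Little Theorem, 9^{10} ≡ 1 (mod 11) since 11 is prime and gcd(9, 11) = 1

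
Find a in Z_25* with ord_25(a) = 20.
2 has order 20 mod 25 since 2^{20} ≡ 1 (mod 25) and no smaller power works.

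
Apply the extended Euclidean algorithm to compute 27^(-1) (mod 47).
Extended GCD: 27(7) + 47(-4) = 1. So 27^(-1) ≡ 7 ≡ 7 (mod 47). Verify: 27 × 7 = 189 ≡ 1 (mod 47)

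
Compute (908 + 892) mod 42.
36

(908 + 892) = 1800
1800 mod 42 = 36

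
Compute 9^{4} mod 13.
9

Using successive squaring:
Binary expansion of 4: 100
Powers of 9 mod 13 (each is the square of the previous):
  9^1 ≡ 9 (mod 13)
  9^2 ≡ 9² = 81 ≡ 3 (mod 13)
  9^4 ≡ 3² = 9 ≡ 9 (mod 13)
4 is a power of 2, so 9^4 is the last square: ≡ 9 (mod 13)
Result: 9^4 ≡ 9 (mod 13)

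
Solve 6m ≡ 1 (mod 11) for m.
6^(-1) ≡ 2 (mod 11). Verification: 6 × 2 = 12 ≡ 1 (mod 11)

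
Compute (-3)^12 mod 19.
Using repeated squaring. (-3) ≡ 16 (mod 19). 12 = 8 + 4 (binary 1100). Repeated squaring mod 19: 16^1 ≡ 16; 16^2 ≡ 16² = 256 ≡ 9; 16^4 ≡ 9² = 81 ≡ 5; 16^8 ≡ 5² = 25 ≡ 6. Multiply: (-3)^12 ≡ 16^8 × 16^4 ≡ 6 × 5 (mod 19): 6 × 5 = 30 ≡ 11. So (-3)^12 ≡ 11 (mod 19).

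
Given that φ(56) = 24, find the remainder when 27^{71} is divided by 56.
By Euler: 27^{24} ≡ 1 (mod 56) since gcd(27, 56) = 1. 71 = 2×24 + 23. So 27^{71} ≡ 27^{23} ≡ 27 (mod 56)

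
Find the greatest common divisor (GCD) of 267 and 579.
3

Using the Euclidean algorithm:
267 = 0 × 579 + 267
579 = 2 × 267 + 45
267 = 5 × 45 + 42
45 = 1 × 42 + 3
42 = 14 × 3 + 0

GCD(267, 579) = 3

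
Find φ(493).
448

Prime factorization: 493 = 17 × 29
Using the formula φ(n) = n × Π(1 - 1/p) for each prime factor p:
φ(493) = 493 × (1 - 1/17) × (1 - 1/29)
φ(493) = 448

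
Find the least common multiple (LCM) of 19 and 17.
323

First find GCD(19, 17) using the Euclidean algorithm:
19 = 1 × 17 + 2
17 = 8 × 2 + 1
2 = 2 × 1 + 0
GCD(19, 17) = 1

LCM formula: LCM(a, b) = (a × b) / GCD(a, b)
LCM(19, 17) = (19 × 17) / 1
LCM(19, 17) = 323 / 1
LCM(19, 17) = 323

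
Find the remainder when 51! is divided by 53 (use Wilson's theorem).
(52)! = (51)! × (52) ≡ -1 (mod 53). So (51)! ≡ -1 × (52)^(-1) ≡ (-1)×(-1) = 1 (mod 53)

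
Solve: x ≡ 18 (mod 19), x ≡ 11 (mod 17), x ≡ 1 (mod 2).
M = 19 × 17 × 2 = 646. M₁ = 34, y₁ ≡ 14 (mod 19). M₂ = 38, y₂ ≡ 13 (mod 17). M₃ = 323, y₃ ≡ 1 (mod 2). x = 18×34×14 + 11×38×13 + 1×323×1 ≡ 113 (mod 646)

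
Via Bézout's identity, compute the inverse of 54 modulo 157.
Extended GCD: 54(32) + 157(-11) = 1. So 54^(-1) ≡ 32 ≡ 32 (mod 157). Verify: 54 × 32 = 1728 ≡ 1 (mod 157)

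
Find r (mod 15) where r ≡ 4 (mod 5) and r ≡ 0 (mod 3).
M = 5 × 3 = 15. M₁ = 3, y₁ ≡ 2 (mod 5). M₂ = 5, y₂ ≡ 2 (mod 3). r = 4×3×2 + 0×5×2 ≡ 9 (mod 15)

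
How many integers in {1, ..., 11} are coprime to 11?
10

Prime factorization: 11 = 11
Using the formula φ(n) = n × Π(1 - 1/p) for each prime factor p:
φ(11) = 11 × (1 - 1/11)
φ(11) = 10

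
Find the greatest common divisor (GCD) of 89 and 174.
1

Using the Euclidean algorithm:
89 = 0 × 174 + 89
174 = 1 × 89 + 85
89 = 1 × 85 + 4
85 = 21 × 4 + 1
4 = 4 × 1 + 0

GCD(89, 174) = 1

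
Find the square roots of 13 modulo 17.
The square roots of 13 mod 17 are 8 and 9. Verify: 8² = 64 ≡ 13 (mod 17)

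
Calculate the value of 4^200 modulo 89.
Using Fermat: 4^{88} ≡ 1 (mod 89). 200 ≡ 24 (mod 88). So 4^{200} ≡ 4^{24} ≡ 16 (mod 89)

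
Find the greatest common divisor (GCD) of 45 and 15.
15

Using the Euclidean algorithm:
45 = 3 × 15 + 0

GCD(45, 15) = 15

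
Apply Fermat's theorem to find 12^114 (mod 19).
By Fermat: 12^{18} ≡ 1 (mod 19). 114 = 6×18 + 6. So 12^{114} ≡ 12^{6} ≡ 1 (mod 19)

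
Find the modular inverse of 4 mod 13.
4^(-1) ≡ 10 (mod 13). Verification: 4 × 10 = 40 ≡ 1 (mod 13)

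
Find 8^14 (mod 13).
Using Fermat: 8^{12} ≡ 1 (mod 13). 14 ≡ 2 (mod 12). So 8^{14} ≡ 8^{2} ≡ 12 (mod 13)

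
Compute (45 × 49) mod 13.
8

(45 × 49) = 2205
2205 mod 13 = 8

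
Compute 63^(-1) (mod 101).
93

Using Extended Euclidean Algorithm:
gcd(63, 101) = 1
Bezout coefficients: 63 × -8 + 101 × 5 = 1
So 63 × -8 ≡ 1 (mod 101)
The inverse is -8 mod 101 = 93
Verification: 63 × 93 = 5859 = 58 × 101 + 1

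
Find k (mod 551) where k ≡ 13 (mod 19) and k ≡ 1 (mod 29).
M = 19 × 29 = 551. M₁ = 29, y₁ ≡ 2 (mod 19). M₂ = 19, y₂ ≡ 26 (mod 29). k = 13×29×2 + 1×19×26 ≡ 146 (mod 551)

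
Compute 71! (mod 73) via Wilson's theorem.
(72)! = (71)! × (72) ≡ -1 (mod 73). So (71)! ≡ -1 × (72)^(-1) ≡ (-1)×(-1) = 1 (mod 73)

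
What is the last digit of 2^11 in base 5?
Using Fermat: 2^{4} ≡ 1 (mod 5). 11 ≡ 3 (mod 4). So 2^{11} ≡ 2^{3} ≡ 3 (mod 5)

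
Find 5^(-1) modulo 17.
7

Using Extended Euclidean Algorithm:
gcd(5, 17) = 1
Bezout coefficients: 5 × 7 + 17 × -2 = 1
So 5 × 7 ≡ 1 (mod 17)
The inverse is 7 mod 17 = 7
Verification: 5 × 7 = 35 = 2 × 17 + 1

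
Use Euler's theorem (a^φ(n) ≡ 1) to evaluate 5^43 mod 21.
By Euler: 5^{12} ≡ 1 (mod 21) since gcd(5, 21) = 1. 43 = 3×12 + 7. So 5^{43} ≡ 5^{7} ≡ 5 (mod 21)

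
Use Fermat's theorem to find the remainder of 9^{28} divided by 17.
16

By Fermat's Little Theorem, a^(p-1) ≡ 1 (mod p) for prime p and gcd(a, p) = 1
Here p = 17, so 9^16 ≡ 1 (mod 17)
We can reduce the exponent: 28 mod 16 = 12
So 9^28 ≡ 9^12 (mod 17)
Computing: 9^12 mod 17 = 16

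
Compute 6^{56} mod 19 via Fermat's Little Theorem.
17

By Fermat's Little Theorem, a^(p-1) ≡ 1 (mod p) for prime p and gcd(a, p) = 1
Here p = 19, so 6^18 ≡ 1 (mod 19)
We can reduce the exponent: 56 mod 18 = 2
So 6^56 ≡ 6^2 (mod 19)
Computing: 6^2 mod 19 = 17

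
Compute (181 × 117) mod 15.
12

(181 × 117) = 21177
21177 mod 15 = 12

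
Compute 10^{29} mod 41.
37

Using successive squaring:
Binary expansion of 29: 11101
Powers of 10 mod 41 (each is the square of the previous):
  10^1 ≡ 10 (mod 41)
  10^2 ≡ 10² = 100 ≡ 18 (mod 41)
  10^4 ≡ 18² = 324 ≡ 37 (mod 41)
  10^8 ≡ 37² = 1369 ≡ 16 (mod 41)
  10^16 ≡ 16² = 256 ≡ 10 (mod 41)
29 = 16 + 8 + 4 + 1, so 10^29 = 10^16 × 10^8 × 10^4 × 10^1 ≡ 10 × 16 × 37 × 10 (mod 41)
Multiplying step by step:
  10 × 16 = 160 ≡ 37 (mod 41)
  37 × 37 = 1369 ≡ 16 (mod 41)
  16 × 10 = 160 ≡ 37 (mod 41)
Result: 10^29 ≡ 37 (mod 41)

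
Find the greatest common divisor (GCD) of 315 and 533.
1

Using the Euclidean algorithm:
315 = 0 × 533 + 315
533 = 1 × 315 + 218
315 = 1 × 218 + 97
218 = 2 × 97 + 24
97 = 4 × 24 + 1
24 = 24 × 1 + 0

GCD(315, 533) = 1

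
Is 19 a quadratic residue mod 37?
By Euler's criterion: 19^{18} ≡ 36 (mod 37). Since this equals -1 (≡ 36), 19 is not a QR.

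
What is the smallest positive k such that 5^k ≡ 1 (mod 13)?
Powers of 5 mod 13: 5^1≡5, 5^2≡12, 5^3≡8, 5^4≡1. Order = 4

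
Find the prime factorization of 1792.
2^8 × 7

Divide by primes starting from smallest:
1792 ÷ 2 = 896
896 ÷ 2 = 448
448 ÷ 2 = 224
224 ÷ 2 = 112
112 ÷ 2 = 56
56 ÷ 2 = 28
28 ÷ 2 = 14
14 ÷ 2 = 7
7 ÷ 7 = 1

1792 = 2^8 × 7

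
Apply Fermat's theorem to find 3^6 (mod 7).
By Fermat's Little Theorem, 3^{6} ≡ 1 (mod 7) since 7 is prime and gcd(3, 7) = 1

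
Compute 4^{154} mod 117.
22

Using successive squaring:
Binary expansion of 154: 10011010
Powers of 4 mod 117 (each is the square of the previous):
  4^1 ≡ 4 (mod 117)
  4^2 ≡ 4² = 16 ≡ 16 (mod 117)
  4^4 ≡ 16² = 256 ≡ 22 (mod 117)
  4^8 ≡ 22² = 484 ≡ 16 (mod 117)
  4^16 ≡ 16² = 256 ≡ 22 (mod 117)
  4^32 ≡ 22² = 484 ≡ 16 (mod 117)
  4^64 ≡ 16² = 256 ≡ 22 (mod 117)
  4^128 ≡ 22² = 484 ≡ 16 (mod 117)
154 = 128 + 16 + 8 + 2, so 4^154 = 4^128 × 4^16 × 4^8 × 4^2 ≡ 16 × 22 × 16 × 16 (mod 117)
Multiplying step by step:
  16 × 22 = 352 ≡ 1 (mod 117)
  1 × 16 = 16 ≡ 16 (mod 117)
  16 × 16 = 256 ≡ 22 (mod 117)
Result: 4^154 ≡ 22 (mod 117)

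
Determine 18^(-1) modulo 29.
18^(-1) ≡ 21 (mod 29). Verification: 18 × 21 = 378 ≡ 1 (mod 29)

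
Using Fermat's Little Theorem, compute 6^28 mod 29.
By Fermat's Little Theorem, 6^{28} ≡ 1 (mod 29) since 29 is prime and gcd(6, 29) = 1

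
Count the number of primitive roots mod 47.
Number of primitive roots mod 47 = φ(46) = 22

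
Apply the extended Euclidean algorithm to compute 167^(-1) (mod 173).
Extended GCD: 167(-29) + 173(28) = 1. So 167^(-1) ≡ 144 ≡ 144 (mod 173). Verify: 167 × 144 = 24048 ≡ 1 (mod 173)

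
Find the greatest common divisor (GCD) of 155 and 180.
5

Using the Euclidean algorithm:
155 = 0 × 180 + 155
180 = 1 × 155 + 25
155 = 6 × 25 + 5
25 = 5 × 5 + 0

GCD(155, 180) = 5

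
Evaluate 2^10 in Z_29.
10 = 8 + 2 (binary 1010). Repeated squaring mod 29: 2^1 ≡ 2; 2^2 ≡ 2² = 4 ≡ 4; 2^4 ≡ 4² = 16 ≡ 16; 2^8 ≡ 16² = 256 ≡ 24. Multiply: 2^10 = 2^8 × 2^2 ≡ 24 × 4 (mod 29): 24 × 4 = 96 ≡ 9. So 2^10 ≡ 9 (mod 29).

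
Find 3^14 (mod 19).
Using repeated squaring. 14 = 8 + 4 + 2 (binary 1110). Repeated squaring mod 19: 3^1 ≡ 3; 3^2 ≡ 3² = 9 ≡ 9; 3^4 ≡ 9² = 81 ≡ 5; 3^8 ≡ 5² = 25 ≡ 6. Multiply: 3^14 = 3^8 × 3^4 × 3^2 ≡ 6 × 5 × 9 (mod 19): 6 × 5 = 30 ≡ 11; 11 × 9 = 99 ≡ 4. So 3^14 ≡ 4 (mod 19).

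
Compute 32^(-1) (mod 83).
13

Using Extended Euclidean Algorithm:
gcd(32, 83) = 1
Bezout coefficients: 32 × 13 + 83 × -5 = 1
So 32 × 13 ≡ 1 (mod 83)
The inverse is 13 mod 83 = 13
Verification: 32 × 13 = 416 = 5 × 83 + 1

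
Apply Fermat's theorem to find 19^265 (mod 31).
By Fermat: 19^{30} ≡ 1 (mod 31). 265 = 8×30 + 25. So 19^{265} ≡ 19^{25} ≡ 25 (mod 31)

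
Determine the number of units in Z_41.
40

Prime factorization: 41 = 41
Using the formula φ(n) = n × Π(1 - 1/p) for each prime factor p:
φ(41) = 41 × (1 - 1/41)
φ(41) = 40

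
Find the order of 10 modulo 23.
Powers of 10 mod 23: 10^1≡10, 10^2≡8, 10^3≡11, 10^4≡18, 10^5≡19, 10^6≡6, 10^7≡14, 10^8≡2, 10^9≡20, 10^10≡16, 10^11≡22, 10^12≡13, 10^13≡15, 10^14≡12, 10^15≡5, 10^16≡4, 10^17≡17, 10^18≡9, 10^19≡21, 10^20≡3, 10^21≡7, 10^22≡1. Order = 22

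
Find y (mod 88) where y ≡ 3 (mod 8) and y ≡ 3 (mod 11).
M = 8 × 11 = 88. M₁ = 11, y₁ ≡ 3 (mod 8). M₂ = 8, y₂ ≡ 7 (mod 11). y = 3×11×3 + 3×8×7 ≡ 3 (mod 88)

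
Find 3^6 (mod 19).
6 = 4 + 2 (binary 110). Repeated squaring mod 19: 3^1 ≡ 3; 3^2 ≡ 3² = 9 ≡ 9; 3^4 ≡ 9² = 81 ≡ 5. Multiply: 3^6 = 3^4 × 3^2 ≡ 5 × 9 (mod 19): 5 × 9 = 45 ≡ 7. So 3^6 ≡ 7 (mod 19).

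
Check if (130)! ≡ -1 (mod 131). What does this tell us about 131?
(130)! mod 131 = 130. Since this equals -1 (mod 131), Wilson confirms 131 is prime.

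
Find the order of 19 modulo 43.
Powers of 19 mod 43: 19^1≡19, 19^2≡17, 19^3≡22, 19^4≡31, 19^5≡30, 19^6≡11, 19^7≡37, 19^8≡15, 19^9≡27, 19^10≡40, 19^11≡29, 19^12≡35, 19^13≡20, 19^14≡36, 19^15≡39, 19^16≡10, 19^17≡18, 19^18≡41, 19^19≡5, 19^20≡9, 19^21≡42, 19^22≡24, 19^23≡26, 19^24≡21, 19^25≡12, 19^26≡13, 19^27≡32, 19^28≡6, 19^29≡28, 19^30≡16, 19^31≡3, 19^32≡14, 19^33≡8, 19^34≡23, 19^35≡7, 19^36≡4, 19^37≡33, 19^38≡25, 19^39≡2, 19^40≡38, 19^41≡34, 19^42≡1. Order = 42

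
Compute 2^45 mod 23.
Using Fermat: 2^{22} ≡ 1 (mod 23). 45 ≡ 1 (mod 22). So 2^{45} ≡ 2^{1} ≡ 2 (mod 23)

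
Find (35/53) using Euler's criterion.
(35/53) = 35^{26} mod 53 = -1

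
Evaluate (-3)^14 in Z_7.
Using Fermat: (-3)^{6} ≡ 1 (mod 7). 14 ≡ 2 (mod 6). So (-3)^{14} ≡ (-3)^{2} ≡ 2 (mod 7)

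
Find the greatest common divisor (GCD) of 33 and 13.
1

Using the Euclidean algorithm:
33 = 2 × 13 + 7
13 = 1 × 7 + 6
7 = 1 × 6 + 1
6 = 6 × 1 + 0

GCD(33, 13) = 1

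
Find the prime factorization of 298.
2 × 149

Divide by primes starting from smallest:
298 ÷ 2 = 149
149 ÷ 149 = 1

298 = 2 × 149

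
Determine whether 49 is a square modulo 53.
By Euler's criterion: 49^{26} ≡ 1 (mod 53). Since this equals 1, 49 is a QR.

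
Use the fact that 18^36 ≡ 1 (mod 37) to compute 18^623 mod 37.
By Fermat: 18^{36} ≡ 1 (mod 37). 623 ≡ 11 (mod 36). So 18^{623} ≡ 18^{11} ≡ 17 (mod 37)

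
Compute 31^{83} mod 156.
151

Using successive squaring:
Binary expansion of 83: 1010011
Powers of 31 mod 156 (each is the square of the previous):
  31^1 ≡ 31 (mod 156)
  31^2 ≡ 31² = 961 ≡ 25 (mod 156)
  31^4 ≡ 25² = 625 ≡ 1 (mod 156)
  31^8 ≡ 1² = 1 ≡ 1 (mod 156)
  31^16 ≡ 1² = 1 ≡ 1 (mod 156)
  31^32 ≡ 1² = 1 ≡ 1 (mod 156)
  31^64 ≡ 1² = 1 ≡ 1 (mod 156)
83 = 64 + 16 + 2 + 1, so 31^83 = 31^64 × 31^16 × 31^2 × 31^1 ≡ 1 × 1 × 25 × 31 (mod 156)
Multiplying step by step:
  1 × 1 = 1 ≡ 1 (mod 156)
  1 × 25 = 25 ≡ 25 (mod 156)
  25 × 31 = 775 ≡ 151 (mod 156)
Result: 31^83 ≡ 151 (mod 156)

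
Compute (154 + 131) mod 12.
9

(154 + 131) = 285
285 mod 12 = 9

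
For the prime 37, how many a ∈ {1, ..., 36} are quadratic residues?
For prime 37, there are (p-1)/2 = (37-1)/2 = 18 quadratic residues (excluding 0).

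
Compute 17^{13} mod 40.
17

Using successive squaring:
Binary expansion of 13: 1101
Powers of 17 mod 40 (each is the square of the previous):
  17^1 ≡ 17 (mod 40)
  17^2 ≡ 17² = 289 ≡ 9 (mod 40)
  17^4 ≡ 9² = 81 ≡ 1 (mod 40)
  17^8 ≡ 1² = 1 ≡ 1 (mod 40)
13 = 8 + 4 + 1, so 17^13 = 17^8 × 17^4 × 17^1 ≡ 1 × 1 × 17 (mod 40)
Multiplying step by step:
  1 × 1 = 1 ≡ 1 (mod 40)
  1 × 17 = 17 ≡ 17 (mod 40)
Result: 17^13 ≡ 17 (mod 40)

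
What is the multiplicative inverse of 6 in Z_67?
6^(-1) ≡ 56 (mod 67). Verification: 6 × 56 = 336 ≡ 1 (mod 67)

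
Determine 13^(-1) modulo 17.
13^(-1) ≡ 4 (mod 17). Verification: 13 × 4 = 52 ≡ 1 (mod 17)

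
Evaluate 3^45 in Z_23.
Using Fermat: 3^{22} ≡ 1 (mod 23). 45 ≡ 1 (mod 22). So 3^{45} ≡ 3^{1} ≡ 3 (mod 23)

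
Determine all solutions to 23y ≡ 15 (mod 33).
15

Since gcd(23, 33) = 1 divides 15, a solution exists.
Multiply both sides by the inverse of 23 mod 33:
  23^(-1) mod 33 = 23
  x ≡ 23 × 15 ≡ 345 ≡ 15 (mod 33)
Verification: 23 × 15 = 345 = 10 × 33 + 15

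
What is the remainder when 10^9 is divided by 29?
9 = 8 + 1 (binary 1001). Repeated squaring mod 29: 10^1 ≡ 10; 10^2 ≡ 10² = 100 ≡ 13; 10^4 ≡ 13² = 169 ≡ 24; 10^8 ≡ 24² = 576 ≡ 25. Multiply: 10^9 = 10^8 × 10^1 ≡ 25 × 10 (mod 29): 25 × 10 = 250 ≡ 18. So 10^9 ≡ 18 (mod 29).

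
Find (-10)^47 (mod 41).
Using Fermat: (-10)^{40} ≡ 1 (mod 41). 47 ≡ 7 (mod 40). So (-10)^{47} ≡ (-10)^{7} ≡ 23 (mod 41)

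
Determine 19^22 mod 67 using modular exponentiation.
Using repeated squaring. 22 = 16 + 4 + 2 (binary 10110). Repeated squaring mod 67: 19^1 ≡ 19; 19^2 ≡ 19² = 361 ≡ 26; 19^4 ≡ 26² = 676 ≡ 6; 19^8 ≡ 6² = 36 ≡ 36; 19^16 ≡ 36² = 1296 ≡ 23. Multiply: 19^22 = 19^16 × 19^4 × 19^2 ≡ 23 × 6 × 26 (mod 67): 23 × 6 = 138 ≡ 4; 4 × 26 = 104 ≡ 37. So 19^22 ≡ 37 (mod 67).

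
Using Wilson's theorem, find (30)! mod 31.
By Wilson's theorem, (30)! ≡ -1 ≡ 30 (mod 31)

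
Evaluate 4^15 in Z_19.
Using repeated squaring. 15 = 8 + 4 + 2 + 1 (binary 1111). Repeated squaring mod 19: 4^1 ≡ 4; 4^2 ≡ 4² = 16 ≡ 16; 4^4 ≡ 16² = 256 ≡ 9; 4^8 ≡ 9² = 81 ≡ 5. Multiply: 4^15 = 4^8 × 4^4 × 4^2 × 4^1 ≡ 5 × 9 × 16 × 4 (mod 19): 5 × 9 = 45 ≡ 7; 7 × 16 = 112 ≡ 17; 17 × 4 = 68 ≡ 11. So 4^15 ≡ 11 (mod 19).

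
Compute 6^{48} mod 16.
0

Using successive squaring:
Binary expansion of 48: 110000
Powers of 6 mod 16 (each is the square of the previous):
  6^1 ≡ 6 (mod 16)
  6^2 ≡ 6² = 36 ≡ 4 (mod 16)
  6^4 ≡ 4² = 16 ≡ 0 (mod 16)
  6^8 ≡ 0² = 0 ≡ 0 (mod 16)
  6^16 ≡ 0² = 0 ≡ 0 (mod 16)
  6^32 ≡ 0² = 0 ≡ 0 (mod 16)
48 = 32 + 16, so 6^48 = 6^32 × 6^16 ≡ 0 × 0 (mod 16)
Multiplying step by step:
  0 × 0 = 0 ≡ 0 (mod 16)
Result: 6^48 ≡ 0 (mod 16)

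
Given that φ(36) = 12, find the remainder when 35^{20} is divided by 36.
By Euler: 35^{12} ≡ 1 (mod 36) since gcd(35, 36) = 1. 20 = 1×12 + 8. So 35^{20} ≡ 35^{8} ≡ 1 (mod 36)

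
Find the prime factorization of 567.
3^4 × 7

Divide by primes starting from smallest:
567 ÷ 3 = 189
189 ÷ 3 = 63
63 ÷ 3 = 21
21 ÷ 3 = 7
7 ÷ 7 = 1

567 = 3^4 × 7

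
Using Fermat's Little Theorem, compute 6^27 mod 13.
By Fermat: 6^{12} ≡ 1 (mod 13). 27 = 2×12 + 3. So 6^{27} ≡ 6^{3} ≡ 8 (mod 13)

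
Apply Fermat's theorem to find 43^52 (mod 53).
By Fermat's Little Theorem, 43^{52} ≡ 1 (mod 53) since 53 is prime and gcd(43, 53) = 1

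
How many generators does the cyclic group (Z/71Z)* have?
24

The number of primitive roots modulo p is φ(p-1) = φ(70)
φ(70) = 24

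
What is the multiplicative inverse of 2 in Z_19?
10

Using Extended Euclidean Algorithm:
gcd(2, 19) = 1
Bezout coefficients: 2 × -9 + 19 × 1 = 1
So 2 × -9 ≡ 1 (mod 19)
The inverse is -9 mod 19 = 10
Verification: 2 × 10 = 20 = 1 × 19 + 1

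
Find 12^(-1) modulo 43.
18

Using Extended Euclidean Algorithm:
gcd(12, 43) = 1
Bezout coefficients: 12 × 18 + 43 × -5 = 1
So 12 × 18 ≡ 1 (mod 43)
The inverse is 18 mod 43 = 18
Verification: 12 × 18 = 216 = 5 × 43 + 1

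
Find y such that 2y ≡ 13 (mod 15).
14

Since gcd(2, 15) = 1 divides 13, a solution exists.
Multiply both sides by the inverse of 2 mod 15:
  2^(-1) mod 15 = 8
  x ≡ 8 × 13 ≡ 104 ≡ 14 (mod 15)
Verification: 2 × 14 = 28 = 1 × 15 + 13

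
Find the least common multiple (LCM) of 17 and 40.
680

First find GCD(17, 40) using the Euclidean algorithm:
17 = 0 × 40 + 17
40 = 2 × 17 + 6
17 = 2 × 6 + 5
6 = 1 × 5 + 1
5 = 5 × 1 + 0
GCD(17, 40) = 1

LCM formula: LCM(a, b) = (a × b) / GCD(a, b)
LCM(17, 40) = (17 × 40) / 1
LCM(17, 40) = 680 / 1
LCM(17, 40) = 680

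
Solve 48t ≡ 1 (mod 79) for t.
48^(-1) ≡ 28 (mod 79). Verification: 48 × 28 = 1344 ≡ 1 (mod 79)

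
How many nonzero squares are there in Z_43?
For prime 43, there are (p-1)/2 = (43-1)/2 = 21 quadratic residues (excluding 0).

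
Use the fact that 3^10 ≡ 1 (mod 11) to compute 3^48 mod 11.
By Fermat: 3^{10} ≡ 1 (mod 11). 48 = 4×10 + 8. So 3^{48} ≡ 3^{8} ≡ 5 (mod 11)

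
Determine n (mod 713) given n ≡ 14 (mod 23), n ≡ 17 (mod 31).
451

Using the Chinese Remainder Theorem:
M = product of moduli = 713
For equation 1: M_1 = 31, 31 ≡ 8 (mod 23), inverse of 31 mod 23 is 3 (check: 8 × 3 = 24 ≡ 1 (mod 23))
For equation 2: M_2 = 23, 23 ≡ 23 (mod 31), inverse of 23 mod 31 is 27 (check: 23 × 27 = 621 ≡ 1 (mod 31))
Combine: n ≡ Σ r_i×M_i×(M_i⁻¹ mod m_i) = 14×31×3 + 17×23×27 = 1302 + 10557 = 11859
11859 mod 713 = 451
n ≡ 451 (mod 713)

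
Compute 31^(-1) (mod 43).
25

Using Extended Euclidean Algorithm:
gcd(31, 43) = 1
Bezout coefficients: 31 × -18 + 43 × 13 = 1
So 31 × -18 ≡ 1 (mod 43)
The inverse is -18 mod 43 = 25
Verification: 31 × 25 = 775 = 18 × 43 + 1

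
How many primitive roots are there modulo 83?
Number of primitive roots mod 83 = φ(82) = 40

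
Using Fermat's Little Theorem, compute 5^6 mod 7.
By Fermat's Little Theorem, 5^{6} ≡ 1 (mod 7) since 7 is prime and gcd(5, 7) = 1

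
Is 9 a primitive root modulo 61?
p - 1 = 60 has prime divisors 2, 3, 5. Check 9^(60/q) mod 61 for each: 9^(60/2) = 9^30 ≡ 1, 9^(60/3) = 9^20 ≡ 1, 9^(60/5) = 9^12 ≡ 20 (mod 61). Since 9^30 ≡ 1 (mod 61), the order of 9 divides 30 (in fact the order is 5) ≠ 60, so it is not a primitive root.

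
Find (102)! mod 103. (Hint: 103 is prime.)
By Wilson's theorem, (102)! ≡ -1 ≡ 102 (mod 103)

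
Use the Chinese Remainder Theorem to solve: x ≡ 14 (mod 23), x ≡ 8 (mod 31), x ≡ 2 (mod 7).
3418

Using the Chinese Remainder Theorem:
M = product of moduli = 4991
For equation 1: M_1 = 217, 217 ≡ 10 (mod 23), inverse of 217 mod 23 is 7 (check: 10 × 7 = 70 ≡ 1 (mod 23))
For equation 2: M_2 = 161, 161 ≡ 6 (mod 31), inverse of 161 mod 31 is 26 (check: 6 × 26 = 156 ≡ 1 (mod 31))
For equation 3: M_3 = 713, 713 ≡ 6 (mod 7), inverse of 713 mod 7 is 6 (check: 6 × 6 = 36 ≡ 1 (mod 7))
Combine: x ≡ Σ r_i×M_i×(M_i⁻¹ mod m_i) = 14×217×7 + 8×161×26 + 2×713×6 = 21266 + 33488 + 8556 = 63310
63310 mod 4991 = 3418
x ≡ 3418 (mod 4991)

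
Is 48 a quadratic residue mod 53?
By Euler's criterion: 48^{26} ≡ 52 (mod 53). Since this equals -1 (≡ 52), 48 is not a QR.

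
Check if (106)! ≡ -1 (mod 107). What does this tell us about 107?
(106)! mod 107 = 106. Since this equals -1 (mod 107), Wilson confirms 107 is prime.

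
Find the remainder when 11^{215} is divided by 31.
By Fermat: 11^{30} ≡ 1 (mod 31). 215 = 7×30 + 5. So 11^{215} ≡ 11^{5} ≡ 6 (mod 31)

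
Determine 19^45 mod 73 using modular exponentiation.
Using repeated squaring. 45 = 32 + 8 + 4 + 1 (binary 101101). Repeated squaring mod 73: 19^1 ≡ 19; 19^2 ≡ 19² = 361 ≡ 69; 19^4 ≡ 69² = 4761 ≡ 16; 19^8 ≡ 16² = 256 ≡ 37; 19^16 ≡ 37² = 1369 ≡ 55; 19^32 ≡ 55² = 3025 ≡ 32. Multiply: 19^45 = 19^32 × 19^8 × 19^4 × 19^1 ≡ 32 × 37 × 16 × 19 (mod 73): 32 × 37 = 1184 ≡ 16; 16 × 16 = 256 ≡ 37; 37 × 19 = 703 ≡ 46. So 19^45 ≡ 46 (mod 73).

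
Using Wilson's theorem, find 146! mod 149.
(148)! = (146)! × (147) × (148) ≡ -1 (mod 149). So (146)! ≡ -1 × [(148)(147)]^(-1) ≡ 74 (mod 149)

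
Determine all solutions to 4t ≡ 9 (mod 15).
6

Since gcd(4, 15) = 1 divides 9, a solution exists.
Multiply both sides by the inverse of 4 mod 15:
  4^(-1) mod 15 = 4
  x ≡ 4 × 9 ≡ 36 ≡ 6 (mod 15)
Verification: 4 × 6 = 24 = 1 × 15 + 9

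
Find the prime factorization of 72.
2^3 × 3^2

Divide by primes starting from smallest:
72 ÷ 2 = 36
36 ÷ 2 = 18
18 ÷ 2 = 9
9 ÷ 3 = 3
3 ÷ 3 = 1

72 = 2^3 × 3^2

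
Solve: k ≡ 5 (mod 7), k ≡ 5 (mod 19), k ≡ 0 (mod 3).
M = 7 × 19 × 3 = 399. M₁ = 57, y₁ ≡ 1 (mod 7). M₂ = 21, y₂ ≡ 10 (mod 19). M₃ = 133, y₃ ≡ 1 (mod 3). k = 5×57×1 + 5×21×10 + 0×133×1 ≡ 138 (mod 399)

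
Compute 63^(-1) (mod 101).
93

Using Extended Euclidean Algorithm:
gcd(63, 101) = 1
Bezout coefficients: 63 × -8 + 101 × 5 = 1
So 63 × -8 ≡ 1 (mod 101)
The inverse is -8 mod 101 = 93
Verification: 63 × 93 = 5859 = 58 × 101 + 1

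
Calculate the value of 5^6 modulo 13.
6 = 4 + 2 (binary 110). Repeated squaring mod 13: 5^1 ≡ 5; 5^2 ≡ 5² = 25 ≡ 12; 5^4 ≡ 12² = 144 ≡ 1. Multiply: 5^6 = 5^4 × 5^2 ≡ 1 × 12 (mod 13): 1 × 12 = 12 ≡ 12. So 5^6 ≡ 12 (mod 13).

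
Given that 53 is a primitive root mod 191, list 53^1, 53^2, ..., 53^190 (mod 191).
g^1, g^2, ..., g^{190} mod 191: {53, 135, 88, 80, 38, 104, 164, 97, 175, 107, 132, 120, 57, 156, 55, 50, 167, 65, 7, 180, 181, 43, 178, 75, 155, 2, 106, 79, 176, 160, 76, 17, 137, 3, 159, 23, 73, 49, 114, 121, 110, 100, 143, 130, 14, 169, 171, 86, 165, 150, 119, 4, 21, 158, 161, 129, 152, 34, 83, 6, 127, 46, 146, 98, 37, 51, 29, 9, 95, 69, 28, 147, 151, 172, 139, 109, 47, 8, 42, 125, 131, 67, 113, 68, 166, 12, 63, 92, 101, 5, 74, 102, 58, 18, 190, 138, 56, 103, 111, 153, 87, 27, 94, 16, 84, 59, 71, 134, 35, 136, 141, 24, 126, 184, 11, 10, 148, 13, 116, 36, 189, 85, 112, 15, 31, 115, 174, 54, 188, 32, 168, 118, 142, 77, 70, 81, 91, 48, 61, 177, 22, 20, 105, 26, 41, 72, 187, 170, 33, 30, 62, 39, 157, 108, 185, 64, 145, 45, 93, 154, 140, 162, 182, 96, 122, 163, 44, 40, 19, 52, 82, 144, 183, 149, 66, 60, 124, 78, 123, 25, 179, 128, 99, 90, 186, 117, 89, 133, 173, 1}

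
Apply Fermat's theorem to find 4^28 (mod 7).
By Fermat: 4^{6} ≡ 1 (mod 7). 28 = 4×6 + 4. So 4^{28} ≡ 4^{4} ≡ 4 (mod 7)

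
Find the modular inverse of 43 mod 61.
43^(-1) ≡ 44 (mod 61). Verification: 43 × 44 = 1892 ≡ 1 (mod 61)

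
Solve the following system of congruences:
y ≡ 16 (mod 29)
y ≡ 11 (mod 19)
277

Using the Chinese Remainder Theorem:
M = product of moduli = 551
For equation 1: M_1 = 19, 19 ≡ 19 (mod 29), inverse of 19 mod 29 is 26 (check: 19 × 26 = 494 ≡ 1 (mod 29))
For equation 2: M_2 = 29, 29 ≡ 10 (mod 19), inverse of 29 mod 19 is 2 (check: 10 × 2 = 20 ≡ 1 (mod 19))
Combine: y ≡ Σ r_i×M_i×(M_i⁻¹ mod m_i) = 16×19×26 + 11×29×2 = 7904 + 638 = 8542
8542 mod 551 = 277
y ≡ 277 (mod 551)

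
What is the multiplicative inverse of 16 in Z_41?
18

Using Extended Euclidean Algorithm:
gcd(16, 41) = 1
Bezout coefficients: 16 × 18 + 41 × -7 = 1
So 16 × 18 ≡ 1 (mod 41)
The inverse is 18 mod 41 = 18
Verification: 16 × 18 = 288 = 7 × 41 + 1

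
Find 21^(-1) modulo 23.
11

Using Extended Euclidean Algorithm:
gcd(21, 23) = 1
Bezout coefficients: 21 × 11 + 23 × -10 = 1
So 21 × 11 ≡ 1 (mod 23)
The inverse is 11 mod 23 = 11
Verification: 21 × 11 = 231 = 10 × 23 + 1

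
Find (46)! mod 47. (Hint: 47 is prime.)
By Wilson's theorem, (46)! ≡ -1 ≡ 46 (mod 47)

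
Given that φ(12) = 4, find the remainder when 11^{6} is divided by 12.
By Euler: 11^{4} ≡ 1 (mod 12) since gcd(11, 12) = 1. 6 = 1×4 + 2. So 11^{6} ≡ 11^{2} ≡ 1 (mod 12)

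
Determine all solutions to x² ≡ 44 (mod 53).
The square roots of 44 mod 53 are 16 and 37. Verify: 16² = 256 ≡ 44 (mod 53)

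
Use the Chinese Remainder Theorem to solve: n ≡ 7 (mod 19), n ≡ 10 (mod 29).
M = 19 × 29 = 551. M₁ = 29, y₁ ≡ 2 (mod 19). M₂ = 19, y₂ ≡ 26 (mod 29). n = 7×29×2 + 10×19×26 ≡ 387 (mod 551)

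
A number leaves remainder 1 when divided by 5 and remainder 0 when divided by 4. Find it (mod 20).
M = 5 × 4 = 20. M₁ = 4, y₁ ≡ 4 (mod 5). M₂ = 5, y₂ ≡ 1 (mod 4). r = 1×4×4 + 0×5×1 ≡ 16 (mod 20)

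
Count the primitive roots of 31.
8

The number of primitive roots modulo p is φ(p-1) = φ(30)
φ(30) = 8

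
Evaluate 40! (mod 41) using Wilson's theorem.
By Wilson's theorem, (40)! ≡ -1 ≡ 40 (mod 41)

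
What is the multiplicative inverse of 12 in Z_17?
12^(-1) ≡ 10 (mod 17). Verification: 12 × 10 = 120 ≡ 1 (mod 17)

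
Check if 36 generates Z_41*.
p - 1 = 40 has prime divisors 2, 5. Check 36^(40/q) mod 41 for each: 36^(40/2) = 36^20 ≡ 1, 36^(40/5) = 36^8 ≡ 18 (mod 41). Since 36^20 ≡ 1 (mod 41), the order of 36 divides 20 (in fact the order is 20) ≠ 40, so it is not a primitive root.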